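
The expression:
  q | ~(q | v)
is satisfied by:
  {q: True, v: False}
  {v: False, q: False}
  {v: True, q: True}


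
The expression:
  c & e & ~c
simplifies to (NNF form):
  False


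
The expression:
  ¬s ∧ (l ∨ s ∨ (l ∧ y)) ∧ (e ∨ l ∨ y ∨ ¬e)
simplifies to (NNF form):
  l ∧ ¬s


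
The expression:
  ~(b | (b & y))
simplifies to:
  ~b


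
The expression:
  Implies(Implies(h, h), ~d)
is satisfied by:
  {d: False}


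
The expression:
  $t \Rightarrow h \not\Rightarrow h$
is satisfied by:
  {t: False}


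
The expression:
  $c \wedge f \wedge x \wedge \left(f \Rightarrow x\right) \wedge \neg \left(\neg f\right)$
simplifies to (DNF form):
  $c \wedge f \wedge x$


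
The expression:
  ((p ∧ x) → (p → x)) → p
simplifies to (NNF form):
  p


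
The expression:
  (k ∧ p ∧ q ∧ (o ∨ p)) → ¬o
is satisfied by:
  {p: False, k: False, q: False, o: False}
  {o: True, p: False, k: False, q: False}
  {q: True, p: False, k: False, o: False}
  {o: True, q: True, p: False, k: False}
  {k: True, o: False, p: False, q: False}
  {o: True, k: True, p: False, q: False}
  {q: True, k: True, o: False, p: False}
  {o: True, q: True, k: True, p: False}
  {p: True, q: False, k: False, o: False}
  {o: True, p: True, q: False, k: False}
  {q: True, p: True, o: False, k: False}
  {o: True, q: True, p: True, k: False}
  {k: True, p: True, q: False, o: False}
  {o: True, k: True, p: True, q: False}
  {q: True, k: True, p: True, o: False}


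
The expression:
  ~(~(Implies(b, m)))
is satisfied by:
  {m: True, b: False}
  {b: False, m: False}
  {b: True, m: True}


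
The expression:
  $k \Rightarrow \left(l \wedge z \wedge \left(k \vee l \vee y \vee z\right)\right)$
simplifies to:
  $\left(l \wedge z\right) \vee \neg k$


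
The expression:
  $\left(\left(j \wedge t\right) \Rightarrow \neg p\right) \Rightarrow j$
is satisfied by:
  {j: True}


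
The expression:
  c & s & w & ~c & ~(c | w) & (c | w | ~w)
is never true.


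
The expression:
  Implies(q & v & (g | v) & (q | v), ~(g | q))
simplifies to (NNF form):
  ~q | ~v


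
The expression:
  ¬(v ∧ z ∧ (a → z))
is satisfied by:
  {v: False, z: False}
  {z: True, v: False}
  {v: True, z: False}


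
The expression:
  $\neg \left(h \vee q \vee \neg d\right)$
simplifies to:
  $d \wedge \neg h \wedge \neg q$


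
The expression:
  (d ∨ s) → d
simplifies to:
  d ∨ ¬s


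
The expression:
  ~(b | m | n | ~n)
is never true.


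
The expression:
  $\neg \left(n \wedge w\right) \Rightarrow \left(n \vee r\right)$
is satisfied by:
  {r: True, n: True}
  {r: True, n: False}
  {n: True, r: False}


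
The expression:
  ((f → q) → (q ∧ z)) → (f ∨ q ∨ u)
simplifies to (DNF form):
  True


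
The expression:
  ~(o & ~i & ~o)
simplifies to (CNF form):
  True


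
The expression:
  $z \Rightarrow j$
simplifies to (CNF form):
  $j \vee \neg z$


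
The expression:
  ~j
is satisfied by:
  {j: False}


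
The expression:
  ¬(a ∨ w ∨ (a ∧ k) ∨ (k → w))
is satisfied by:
  {k: True, w: False, a: False}


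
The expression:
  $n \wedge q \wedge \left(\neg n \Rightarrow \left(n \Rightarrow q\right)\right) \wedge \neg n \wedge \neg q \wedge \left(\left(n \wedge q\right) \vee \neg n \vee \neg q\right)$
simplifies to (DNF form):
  $\text{False}$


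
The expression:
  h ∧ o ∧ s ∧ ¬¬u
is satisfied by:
  {h: True, u: True, s: True, o: True}


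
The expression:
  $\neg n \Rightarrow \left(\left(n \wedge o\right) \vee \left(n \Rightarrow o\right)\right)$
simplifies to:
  $\text{True}$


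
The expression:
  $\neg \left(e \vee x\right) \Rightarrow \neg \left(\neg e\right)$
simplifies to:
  $e \vee x$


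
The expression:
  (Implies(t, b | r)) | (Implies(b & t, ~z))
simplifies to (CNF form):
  True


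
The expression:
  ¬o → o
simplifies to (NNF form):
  o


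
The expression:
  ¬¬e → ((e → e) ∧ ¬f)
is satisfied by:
  {e: False, f: False}
  {f: True, e: False}
  {e: True, f: False}


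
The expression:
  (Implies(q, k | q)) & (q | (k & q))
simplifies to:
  q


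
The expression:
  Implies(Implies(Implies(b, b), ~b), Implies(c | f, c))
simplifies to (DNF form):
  b | c | ~f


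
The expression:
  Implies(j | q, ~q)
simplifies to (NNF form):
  ~q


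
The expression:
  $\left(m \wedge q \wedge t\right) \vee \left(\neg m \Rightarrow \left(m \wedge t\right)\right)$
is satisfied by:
  {m: True}


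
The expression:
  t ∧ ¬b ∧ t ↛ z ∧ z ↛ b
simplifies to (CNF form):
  False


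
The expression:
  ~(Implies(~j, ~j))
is never true.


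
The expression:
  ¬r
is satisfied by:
  {r: False}


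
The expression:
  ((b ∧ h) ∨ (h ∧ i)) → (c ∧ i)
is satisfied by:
  {c: True, b: False, h: False, i: False}
  {i: False, b: False, c: False, h: False}
  {i: True, c: True, b: False, h: False}
  {i: True, b: False, c: False, h: False}
  {c: True, b: True, i: False, h: False}
  {b: True, i: False, c: False, h: False}
  {i: True, c: True, b: True, h: False}
  {i: True, b: True, c: False, h: False}
  {h: True, c: True, i: False, b: False}
  {h: True, i: False, b: False, c: False}
  {h: True, c: True, i: True, b: False}
  {h: True, i: True, b: True, c: True}


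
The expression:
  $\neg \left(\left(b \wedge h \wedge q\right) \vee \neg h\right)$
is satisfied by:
  {h: True, q: False, b: False}
  {h: True, b: True, q: False}
  {h: True, q: True, b: False}


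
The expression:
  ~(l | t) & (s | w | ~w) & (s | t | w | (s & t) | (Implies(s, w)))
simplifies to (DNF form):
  ~l & ~t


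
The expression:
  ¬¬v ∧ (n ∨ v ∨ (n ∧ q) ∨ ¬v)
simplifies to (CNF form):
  v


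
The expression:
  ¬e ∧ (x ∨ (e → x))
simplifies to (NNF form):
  ¬e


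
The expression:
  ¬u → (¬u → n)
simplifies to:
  n ∨ u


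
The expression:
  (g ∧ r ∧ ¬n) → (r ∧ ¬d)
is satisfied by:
  {n: True, g: False, d: False, r: False}
  {n: False, g: False, d: False, r: False}
  {r: True, n: True, g: False, d: False}
  {r: True, n: False, g: False, d: False}
  {n: True, d: True, r: False, g: False}
  {d: True, r: False, g: False, n: False}
  {r: True, d: True, n: True, g: False}
  {r: True, d: True, n: False, g: False}
  {n: True, g: True, r: False, d: False}
  {g: True, r: False, d: False, n: False}
  {n: True, r: True, g: True, d: False}
  {r: True, g: True, n: False, d: False}
  {n: True, d: True, g: True, r: False}
  {d: True, g: True, r: False, n: False}
  {r: True, d: True, g: True, n: True}


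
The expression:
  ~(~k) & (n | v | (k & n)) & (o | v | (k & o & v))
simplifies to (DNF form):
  (k & v) | (k & n & o) | (k & n & v) | (k & o & v)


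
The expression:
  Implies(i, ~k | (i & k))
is always true.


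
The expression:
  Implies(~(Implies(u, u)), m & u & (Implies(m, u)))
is always true.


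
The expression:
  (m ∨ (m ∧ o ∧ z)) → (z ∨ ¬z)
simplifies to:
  True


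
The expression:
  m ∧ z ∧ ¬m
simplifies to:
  False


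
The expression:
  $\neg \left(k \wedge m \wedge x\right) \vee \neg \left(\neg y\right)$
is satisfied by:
  {y: True, k: False, m: False, x: False}
  {y: False, k: False, m: False, x: False}
  {y: True, x: True, k: False, m: False}
  {x: True, y: False, k: False, m: False}
  {y: True, m: True, x: False, k: False}
  {m: True, x: False, k: False, y: False}
  {y: True, x: True, m: True, k: False}
  {x: True, m: True, y: False, k: False}
  {y: True, k: True, x: False, m: False}
  {k: True, x: False, m: False, y: False}
  {y: True, x: True, k: True, m: False}
  {x: True, k: True, y: False, m: False}
  {y: True, m: True, k: True, x: False}
  {m: True, k: True, x: False, y: False}
  {y: True, x: True, m: True, k: True}


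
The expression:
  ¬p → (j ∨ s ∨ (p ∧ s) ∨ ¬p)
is always true.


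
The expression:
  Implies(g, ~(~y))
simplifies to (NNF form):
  y | ~g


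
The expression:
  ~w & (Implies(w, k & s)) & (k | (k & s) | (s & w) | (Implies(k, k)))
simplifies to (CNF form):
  ~w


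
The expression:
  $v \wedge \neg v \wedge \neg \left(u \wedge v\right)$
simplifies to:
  $\text{False}$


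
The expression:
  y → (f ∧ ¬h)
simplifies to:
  (f ∧ ¬h) ∨ ¬y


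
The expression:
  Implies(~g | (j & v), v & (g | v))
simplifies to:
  g | v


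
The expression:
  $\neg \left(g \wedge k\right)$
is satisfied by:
  {g: False, k: False}
  {k: True, g: False}
  {g: True, k: False}


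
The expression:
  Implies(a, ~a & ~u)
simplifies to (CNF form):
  ~a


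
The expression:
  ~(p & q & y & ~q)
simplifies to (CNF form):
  True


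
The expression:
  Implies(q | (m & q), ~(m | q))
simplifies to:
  ~q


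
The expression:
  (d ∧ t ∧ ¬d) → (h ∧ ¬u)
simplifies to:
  True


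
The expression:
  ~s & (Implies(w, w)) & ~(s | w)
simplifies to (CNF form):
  ~s & ~w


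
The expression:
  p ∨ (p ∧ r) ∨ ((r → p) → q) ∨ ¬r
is always true.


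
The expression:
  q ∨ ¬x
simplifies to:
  q ∨ ¬x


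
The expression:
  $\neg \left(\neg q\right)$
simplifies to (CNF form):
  $q$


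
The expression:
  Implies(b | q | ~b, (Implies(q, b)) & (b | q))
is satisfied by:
  {b: True}


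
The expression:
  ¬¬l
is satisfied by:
  {l: True}


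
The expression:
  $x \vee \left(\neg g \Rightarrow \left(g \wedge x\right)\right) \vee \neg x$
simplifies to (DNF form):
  $\text{True}$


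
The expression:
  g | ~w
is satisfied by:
  {g: True, w: False}
  {w: False, g: False}
  {w: True, g: True}


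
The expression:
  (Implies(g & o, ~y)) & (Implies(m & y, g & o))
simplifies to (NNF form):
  ~y | (~g & ~m) | (~m & ~o)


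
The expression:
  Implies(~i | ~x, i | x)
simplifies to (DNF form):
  i | x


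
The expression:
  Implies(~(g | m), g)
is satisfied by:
  {m: True, g: True}
  {m: True, g: False}
  {g: True, m: False}


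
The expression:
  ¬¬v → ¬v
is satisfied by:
  {v: False}


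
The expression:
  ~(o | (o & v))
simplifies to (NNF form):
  ~o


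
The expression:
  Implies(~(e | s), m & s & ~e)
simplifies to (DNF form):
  e | s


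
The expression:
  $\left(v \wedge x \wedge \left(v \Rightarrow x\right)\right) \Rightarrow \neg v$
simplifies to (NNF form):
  $\neg v \vee \neg x$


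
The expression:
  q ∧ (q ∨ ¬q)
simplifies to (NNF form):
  q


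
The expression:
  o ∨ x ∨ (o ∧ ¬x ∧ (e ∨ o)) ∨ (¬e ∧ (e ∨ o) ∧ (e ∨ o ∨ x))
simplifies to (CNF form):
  o ∨ x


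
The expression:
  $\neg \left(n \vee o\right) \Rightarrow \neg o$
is always true.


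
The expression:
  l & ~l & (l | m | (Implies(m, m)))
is never true.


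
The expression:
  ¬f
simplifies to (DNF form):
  ¬f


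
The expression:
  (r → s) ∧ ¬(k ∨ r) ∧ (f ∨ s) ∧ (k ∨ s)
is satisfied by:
  {s: True, r: False, k: False}


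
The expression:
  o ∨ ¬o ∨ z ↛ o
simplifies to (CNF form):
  True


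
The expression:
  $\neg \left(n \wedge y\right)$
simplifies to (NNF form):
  $\neg n \vee \neg y$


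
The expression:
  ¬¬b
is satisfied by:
  {b: True}


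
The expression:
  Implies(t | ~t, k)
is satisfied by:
  {k: True}


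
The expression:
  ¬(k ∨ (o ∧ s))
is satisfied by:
  {k: False, s: False, o: False}
  {o: True, k: False, s: False}
  {s: True, k: False, o: False}


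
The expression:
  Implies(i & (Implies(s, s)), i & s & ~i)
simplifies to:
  ~i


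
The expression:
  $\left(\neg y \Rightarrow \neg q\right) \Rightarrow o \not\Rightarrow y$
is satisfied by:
  {q: True, o: True, y: False}
  {q: True, o: False, y: False}
  {o: True, q: False, y: False}


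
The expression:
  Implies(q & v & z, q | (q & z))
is always true.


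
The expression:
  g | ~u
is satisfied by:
  {g: True, u: False}
  {u: False, g: False}
  {u: True, g: True}


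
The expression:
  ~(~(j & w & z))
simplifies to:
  j & w & z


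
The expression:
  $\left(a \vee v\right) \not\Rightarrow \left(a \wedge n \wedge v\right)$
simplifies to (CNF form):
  $\left(a \vee v\right) \wedge \left(v \vee \neg v\right) \wedge \left(a \vee v \vee \neg a\right) \wedge \left(a \vee v \vee \neg n\right) \wedge \left(a \vee \neg a \vee \neg n\right) \wedge \left(v \vee \neg a \vee \neg v\right) \wedge \left(v \vee \neg n \vee \neg v\right) \wedge \left(\neg a \vee \neg n \vee \neg v\right)$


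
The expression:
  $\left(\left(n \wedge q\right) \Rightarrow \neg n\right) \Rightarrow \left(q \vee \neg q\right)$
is always true.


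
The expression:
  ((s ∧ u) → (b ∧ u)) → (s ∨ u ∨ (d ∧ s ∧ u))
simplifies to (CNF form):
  s ∨ u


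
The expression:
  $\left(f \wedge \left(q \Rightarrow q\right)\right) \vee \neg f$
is always true.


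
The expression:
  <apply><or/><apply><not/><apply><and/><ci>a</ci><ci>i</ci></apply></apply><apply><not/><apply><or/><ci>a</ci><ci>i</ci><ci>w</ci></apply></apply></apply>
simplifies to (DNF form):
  <apply><or/><apply><not/><ci>a</ci></apply><apply><not/><ci>i</ci></apply></apply>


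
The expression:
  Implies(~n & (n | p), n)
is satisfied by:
  {n: True, p: False}
  {p: False, n: False}
  {p: True, n: True}


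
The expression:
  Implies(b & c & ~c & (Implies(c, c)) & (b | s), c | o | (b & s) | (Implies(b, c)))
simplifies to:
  True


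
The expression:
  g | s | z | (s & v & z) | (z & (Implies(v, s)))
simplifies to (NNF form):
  g | s | z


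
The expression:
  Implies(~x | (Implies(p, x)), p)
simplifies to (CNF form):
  p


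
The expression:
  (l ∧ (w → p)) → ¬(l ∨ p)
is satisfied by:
  {w: True, l: False, p: False}
  {w: False, l: False, p: False}
  {p: True, w: True, l: False}
  {p: True, w: False, l: False}
  {l: True, w: True, p: False}


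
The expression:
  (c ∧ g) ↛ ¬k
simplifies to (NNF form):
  c ∧ g ∧ k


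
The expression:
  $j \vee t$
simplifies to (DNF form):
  $j \vee t$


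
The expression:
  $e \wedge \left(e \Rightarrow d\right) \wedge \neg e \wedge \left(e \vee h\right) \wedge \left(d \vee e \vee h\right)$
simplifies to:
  $\text{False}$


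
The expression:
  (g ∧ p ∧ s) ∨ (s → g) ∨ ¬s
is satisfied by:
  {g: True, s: False}
  {s: False, g: False}
  {s: True, g: True}


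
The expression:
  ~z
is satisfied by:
  {z: False}


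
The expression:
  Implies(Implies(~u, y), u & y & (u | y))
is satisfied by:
  {u: False, y: False}
  {y: True, u: True}


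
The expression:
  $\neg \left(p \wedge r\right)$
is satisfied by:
  {p: False, r: False}
  {r: True, p: False}
  {p: True, r: False}


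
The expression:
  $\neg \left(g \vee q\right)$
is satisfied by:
  {q: False, g: False}


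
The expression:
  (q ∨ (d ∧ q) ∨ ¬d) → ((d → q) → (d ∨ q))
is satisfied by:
  {d: True, q: True}
  {d: True, q: False}
  {q: True, d: False}


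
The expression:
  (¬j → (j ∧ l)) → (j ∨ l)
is always true.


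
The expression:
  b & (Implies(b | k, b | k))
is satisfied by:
  {b: True}


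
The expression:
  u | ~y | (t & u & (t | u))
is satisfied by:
  {u: True, y: False}
  {y: False, u: False}
  {y: True, u: True}


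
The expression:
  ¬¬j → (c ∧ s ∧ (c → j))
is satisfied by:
  {s: True, c: True, j: False}
  {s: True, c: False, j: False}
  {c: True, s: False, j: False}
  {s: False, c: False, j: False}
  {j: True, s: True, c: True}


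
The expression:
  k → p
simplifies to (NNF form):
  p ∨ ¬k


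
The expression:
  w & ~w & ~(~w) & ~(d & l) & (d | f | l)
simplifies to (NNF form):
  False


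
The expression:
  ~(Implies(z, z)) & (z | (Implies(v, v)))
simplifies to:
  False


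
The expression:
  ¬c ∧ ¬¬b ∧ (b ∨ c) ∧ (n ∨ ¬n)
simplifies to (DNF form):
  b ∧ ¬c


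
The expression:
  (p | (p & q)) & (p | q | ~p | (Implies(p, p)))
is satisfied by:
  {p: True}


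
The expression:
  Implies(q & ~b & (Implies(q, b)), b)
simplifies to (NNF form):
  True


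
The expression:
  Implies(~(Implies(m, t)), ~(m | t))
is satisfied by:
  {t: True, m: False}
  {m: False, t: False}
  {m: True, t: True}


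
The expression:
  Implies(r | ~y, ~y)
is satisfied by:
  {y: False, r: False}
  {r: True, y: False}
  {y: True, r: False}


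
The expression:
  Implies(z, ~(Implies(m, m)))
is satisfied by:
  {z: False}


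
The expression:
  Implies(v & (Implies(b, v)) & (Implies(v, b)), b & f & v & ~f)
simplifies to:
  ~b | ~v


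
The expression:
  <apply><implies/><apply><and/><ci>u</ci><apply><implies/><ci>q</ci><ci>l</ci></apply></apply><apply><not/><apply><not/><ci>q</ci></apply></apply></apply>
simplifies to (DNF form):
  <apply><or/><ci>q</ci><apply><not/><ci>u</ci></apply></apply>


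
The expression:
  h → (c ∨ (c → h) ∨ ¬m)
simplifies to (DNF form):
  True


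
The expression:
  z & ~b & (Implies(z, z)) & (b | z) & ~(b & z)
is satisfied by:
  {z: True, b: False}


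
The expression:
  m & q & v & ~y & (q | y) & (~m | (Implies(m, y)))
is never true.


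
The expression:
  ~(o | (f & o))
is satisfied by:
  {o: False}


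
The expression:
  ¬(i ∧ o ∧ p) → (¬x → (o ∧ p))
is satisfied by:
  {x: True, p: True, o: True}
  {x: True, p: True, o: False}
  {x: True, o: True, p: False}
  {x: True, o: False, p: False}
  {p: True, o: True, x: False}


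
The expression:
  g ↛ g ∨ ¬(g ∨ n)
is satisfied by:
  {n: False, g: False}


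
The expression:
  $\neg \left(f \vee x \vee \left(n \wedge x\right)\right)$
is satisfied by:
  {x: False, f: False}


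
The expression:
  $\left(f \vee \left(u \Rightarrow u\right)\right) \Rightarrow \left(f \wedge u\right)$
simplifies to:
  $f \wedge u$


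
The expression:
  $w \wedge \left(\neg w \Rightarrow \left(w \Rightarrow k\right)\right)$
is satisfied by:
  {w: True}


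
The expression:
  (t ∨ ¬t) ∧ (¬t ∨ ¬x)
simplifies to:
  ¬t ∨ ¬x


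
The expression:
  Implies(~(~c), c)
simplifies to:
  True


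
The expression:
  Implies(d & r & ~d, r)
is always true.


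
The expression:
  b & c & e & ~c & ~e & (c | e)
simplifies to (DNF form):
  False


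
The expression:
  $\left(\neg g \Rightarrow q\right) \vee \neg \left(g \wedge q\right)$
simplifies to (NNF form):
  $\text{True}$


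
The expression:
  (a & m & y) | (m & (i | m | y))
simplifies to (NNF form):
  m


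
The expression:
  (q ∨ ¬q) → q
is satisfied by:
  {q: True}


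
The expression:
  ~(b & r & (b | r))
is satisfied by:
  {b: False, r: False}
  {r: True, b: False}
  {b: True, r: False}


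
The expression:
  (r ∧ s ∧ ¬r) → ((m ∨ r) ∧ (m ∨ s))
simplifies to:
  True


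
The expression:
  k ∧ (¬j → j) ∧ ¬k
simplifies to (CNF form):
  False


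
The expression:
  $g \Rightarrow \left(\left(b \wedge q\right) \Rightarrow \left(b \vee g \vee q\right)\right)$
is always true.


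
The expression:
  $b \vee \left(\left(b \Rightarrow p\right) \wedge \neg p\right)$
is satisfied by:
  {b: True, p: False}
  {p: False, b: False}
  {p: True, b: True}


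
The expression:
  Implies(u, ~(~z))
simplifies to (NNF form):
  z | ~u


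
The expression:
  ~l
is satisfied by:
  {l: False}


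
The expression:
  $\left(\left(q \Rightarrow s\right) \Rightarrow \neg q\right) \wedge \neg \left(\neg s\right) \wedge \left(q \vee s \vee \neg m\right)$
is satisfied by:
  {s: True, q: False}


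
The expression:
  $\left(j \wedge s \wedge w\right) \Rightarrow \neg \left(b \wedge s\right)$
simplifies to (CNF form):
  $\neg b \vee \neg j \vee \neg s \vee \neg w$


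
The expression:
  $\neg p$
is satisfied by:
  {p: False}


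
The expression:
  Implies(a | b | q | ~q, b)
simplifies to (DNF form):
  b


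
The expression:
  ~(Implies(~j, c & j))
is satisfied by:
  {j: False}


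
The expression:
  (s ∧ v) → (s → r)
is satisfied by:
  {r: True, s: False, v: False}
  {s: False, v: False, r: False}
  {r: True, v: True, s: False}
  {v: True, s: False, r: False}
  {r: True, s: True, v: False}
  {s: True, r: False, v: False}
  {r: True, v: True, s: True}


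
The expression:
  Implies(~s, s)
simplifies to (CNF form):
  s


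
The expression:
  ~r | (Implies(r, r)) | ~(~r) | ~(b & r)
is always true.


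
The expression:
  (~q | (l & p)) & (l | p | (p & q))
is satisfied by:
  {l: True, p: True, q: False}
  {l: True, p: False, q: False}
  {p: True, l: False, q: False}
  {q: True, l: True, p: True}


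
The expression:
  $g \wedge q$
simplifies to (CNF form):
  $g \wedge q$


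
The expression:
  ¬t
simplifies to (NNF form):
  ¬t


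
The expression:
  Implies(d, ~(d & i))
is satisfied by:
  {d: False, i: False}
  {i: True, d: False}
  {d: True, i: False}


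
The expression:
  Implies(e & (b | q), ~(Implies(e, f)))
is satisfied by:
  {q: False, e: False, f: False, b: False}
  {b: True, q: False, e: False, f: False}
  {q: True, b: False, e: False, f: False}
  {b: True, q: True, e: False, f: False}
  {f: True, b: False, q: False, e: False}
  {f: True, b: True, q: False, e: False}
  {f: True, q: True, b: False, e: False}
  {f: True, b: True, q: True, e: False}
  {e: True, f: False, q: False, b: False}
  {e: True, b: True, f: False, q: False}
  {e: True, q: True, f: False, b: False}
  {b: True, e: True, q: True, f: False}
  {e: True, f: True, b: False, q: False}


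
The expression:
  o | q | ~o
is always true.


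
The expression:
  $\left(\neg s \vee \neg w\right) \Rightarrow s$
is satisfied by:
  {s: True}


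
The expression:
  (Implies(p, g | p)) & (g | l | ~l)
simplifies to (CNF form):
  True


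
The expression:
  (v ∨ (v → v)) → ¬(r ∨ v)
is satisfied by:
  {v: False, r: False}


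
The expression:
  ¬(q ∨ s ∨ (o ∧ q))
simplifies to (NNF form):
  ¬q ∧ ¬s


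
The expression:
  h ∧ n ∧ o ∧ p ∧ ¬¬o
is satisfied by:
  {h: True, p: True, o: True, n: True}


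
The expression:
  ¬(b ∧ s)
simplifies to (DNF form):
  ¬b ∨ ¬s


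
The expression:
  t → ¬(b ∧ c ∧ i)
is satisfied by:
  {c: False, t: False, b: False, i: False}
  {i: True, c: False, t: False, b: False}
  {b: True, c: False, t: False, i: False}
  {i: True, b: True, c: False, t: False}
  {t: True, i: False, c: False, b: False}
  {i: True, t: True, c: False, b: False}
  {b: True, t: True, i: False, c: False}
  {i: True, b: True, t: True, c: False}
  {c: True, b: False, t: False, i: False}
  {i: True, c: True, b: False, t: False}
  {b: True, c: True, i: False, t: False}
  {i: True, b: True, c: True, t: False}
  {t: True, c: True, b: False, i: False}
  {i: True, t: True, c: True, b: False}
  {b: True, t: True, c: True, i: False}


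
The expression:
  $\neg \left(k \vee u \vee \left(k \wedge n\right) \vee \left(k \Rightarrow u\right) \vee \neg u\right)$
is never true.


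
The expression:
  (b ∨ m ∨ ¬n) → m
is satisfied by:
  {n: True, m: True, b: False}
  {m: True, b: False, n: False}
  {n: True, m: True, b: True}
  {m: True, b: True, n: False}
  {n: True, b: False, m: False}


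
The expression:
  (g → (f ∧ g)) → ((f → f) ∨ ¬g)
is always true.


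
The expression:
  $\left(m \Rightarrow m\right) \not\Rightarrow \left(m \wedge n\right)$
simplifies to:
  $\neg m \vee \neg n$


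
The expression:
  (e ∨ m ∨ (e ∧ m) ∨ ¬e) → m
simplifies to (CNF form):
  m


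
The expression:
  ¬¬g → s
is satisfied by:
  {s: True, g: False}
  {g: False, s: False}
  {g: True, s: True}


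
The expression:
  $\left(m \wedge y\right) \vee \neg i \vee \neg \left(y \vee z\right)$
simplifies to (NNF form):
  $\left(m \wedge y\right) \vee \left(\neg y \wedge \neg z\right) \vee \neg i$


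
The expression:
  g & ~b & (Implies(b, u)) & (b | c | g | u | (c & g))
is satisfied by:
  {g: True, b: False}


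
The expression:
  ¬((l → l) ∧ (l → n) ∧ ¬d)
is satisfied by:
  {d: True, l: True, n: False}
  {d: True, n: False, l: False}
  {d: True, l: True, n: True}
  {d: True, n: True, l: False}
  {l: True, n: False, d: False}


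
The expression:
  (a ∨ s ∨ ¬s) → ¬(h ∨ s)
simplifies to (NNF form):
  ¬h ∧ ¬s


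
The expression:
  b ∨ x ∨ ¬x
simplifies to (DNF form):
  True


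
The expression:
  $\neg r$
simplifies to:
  $\neg r$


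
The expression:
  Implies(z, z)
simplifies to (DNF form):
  True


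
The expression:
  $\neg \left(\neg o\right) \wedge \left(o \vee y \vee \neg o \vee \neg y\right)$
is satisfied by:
  {o: True}


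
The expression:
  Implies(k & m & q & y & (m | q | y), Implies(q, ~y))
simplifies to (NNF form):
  ~k | ~m | ~q | ~y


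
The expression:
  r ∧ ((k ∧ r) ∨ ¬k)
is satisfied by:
  {r: True}


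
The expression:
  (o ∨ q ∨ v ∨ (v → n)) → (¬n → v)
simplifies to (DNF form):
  n ∨ v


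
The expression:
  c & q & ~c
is never true.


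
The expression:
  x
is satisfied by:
  {x: True}


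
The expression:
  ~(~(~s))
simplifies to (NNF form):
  ~s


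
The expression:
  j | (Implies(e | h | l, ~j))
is always true.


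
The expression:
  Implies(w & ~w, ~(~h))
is always true.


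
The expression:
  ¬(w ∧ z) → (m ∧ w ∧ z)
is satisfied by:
  {z: True, w: True}


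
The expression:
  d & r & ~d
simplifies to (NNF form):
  False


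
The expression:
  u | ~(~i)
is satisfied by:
  {i: True, u: True}
  {i: True, u: False}
  {u: True, i: False}


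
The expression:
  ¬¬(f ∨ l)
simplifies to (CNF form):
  f ∨ l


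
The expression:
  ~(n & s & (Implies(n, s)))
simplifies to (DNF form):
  ~n | ~s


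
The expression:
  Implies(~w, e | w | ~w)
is always true.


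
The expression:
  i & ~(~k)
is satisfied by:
  {i: True, k: True}


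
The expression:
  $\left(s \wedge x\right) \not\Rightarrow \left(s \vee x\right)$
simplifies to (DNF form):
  $\text{False}$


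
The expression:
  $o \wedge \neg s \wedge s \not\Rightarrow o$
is never true.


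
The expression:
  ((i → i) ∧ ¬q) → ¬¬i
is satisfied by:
  {i: True, q: True}
  {i: True, q: False}
  {q: True, i: False}


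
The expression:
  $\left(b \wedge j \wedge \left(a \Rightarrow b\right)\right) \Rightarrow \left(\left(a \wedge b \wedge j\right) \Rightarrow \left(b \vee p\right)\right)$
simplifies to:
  $\text{True}$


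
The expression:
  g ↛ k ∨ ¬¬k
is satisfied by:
  {k: True, g: True}
  {k: True, g: False}
  {g: True, k: False}


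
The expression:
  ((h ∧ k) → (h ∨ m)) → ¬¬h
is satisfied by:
  {h: True}


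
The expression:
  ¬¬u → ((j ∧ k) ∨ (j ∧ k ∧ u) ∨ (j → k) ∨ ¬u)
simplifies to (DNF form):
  k ∨ ¬j ∨ ¬u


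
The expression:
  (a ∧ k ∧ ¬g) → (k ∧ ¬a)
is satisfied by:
  {g: True, k: False, a: False}
  {k: False, a: False, g: False}
  {a: True, g: True, k: False}
  {a: True, k: False, g: False}
  {g: True, k: True, a: False}
  {k: True, g: False, a: False}
  {a: True, k: True, g: True}


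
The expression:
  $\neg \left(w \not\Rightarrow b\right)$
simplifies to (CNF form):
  $b \vee \neg w$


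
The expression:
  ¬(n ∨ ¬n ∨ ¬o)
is never true.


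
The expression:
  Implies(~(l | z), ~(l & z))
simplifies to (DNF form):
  True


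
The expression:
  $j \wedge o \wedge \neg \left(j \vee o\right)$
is never true.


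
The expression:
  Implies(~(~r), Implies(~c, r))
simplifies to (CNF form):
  True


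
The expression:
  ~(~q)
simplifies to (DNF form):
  q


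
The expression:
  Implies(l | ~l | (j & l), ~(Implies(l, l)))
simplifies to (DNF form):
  False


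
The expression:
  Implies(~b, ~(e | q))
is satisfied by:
  {b: True, e: False, q: False}
  {b: True, q: True, e: False}
  {b: True, e: True, q: False}
  {b: True, q: True, e: True}
  {q: False, e: False, b: False}


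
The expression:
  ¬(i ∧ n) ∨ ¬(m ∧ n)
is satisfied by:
  {m: False, n: False, i: False}
  {i: True, m: False, n: False}
  {n: True, m: False, i: False}
  {i: True, n: True, m: False}
  {m: True, i: False, n: False}
  {i: True, m: True, n: False}
  {n: True, m: True, i: False}


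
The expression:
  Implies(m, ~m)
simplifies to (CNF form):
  ~m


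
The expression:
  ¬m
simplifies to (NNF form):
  ¬m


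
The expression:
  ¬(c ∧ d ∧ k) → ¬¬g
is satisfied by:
  {k: True, g: True, d: True, c: True}
  {k: True, g: True, d: True, c: False}
  {k: True, g: True, c: True, d: False}
  {k: True, g: True, c: False, d: False}
  {g: True, d: True, c: True, k: False}
  {g: True, d: True, c: False, k: False}
  {g: True, d: False, c: True, k: False}
  {g: True, d: False, c: False, k: False}
  {k: True, d: True, c: True, g: False}


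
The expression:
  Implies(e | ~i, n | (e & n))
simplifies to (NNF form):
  n | (i & ~e)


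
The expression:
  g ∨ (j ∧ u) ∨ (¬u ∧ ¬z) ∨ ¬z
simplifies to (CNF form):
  (g ∨ j ∨ ¬z) ∧ (g ∨ u ∨ ¬z)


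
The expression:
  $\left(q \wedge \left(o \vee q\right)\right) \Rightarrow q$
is always true.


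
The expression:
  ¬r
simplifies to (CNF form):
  ¬r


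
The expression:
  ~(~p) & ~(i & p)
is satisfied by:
  {p: True, i: False}


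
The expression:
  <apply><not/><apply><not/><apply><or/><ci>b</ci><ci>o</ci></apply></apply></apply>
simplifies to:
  <apply><or/><ci>b</ci><ci>o</ci></apply>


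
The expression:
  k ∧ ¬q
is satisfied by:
  {k: True, q: False}


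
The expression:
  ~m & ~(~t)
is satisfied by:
  {t: True, m: False}


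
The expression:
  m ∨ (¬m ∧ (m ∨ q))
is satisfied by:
  {q: True, m: True}
  {q: True, m: False}
  {m: True, q: False}


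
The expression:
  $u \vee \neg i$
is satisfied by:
  {u: True, i: False}
  {i: False, u: False}
  {i: True, u: True}


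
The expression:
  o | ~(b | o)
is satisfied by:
  {o: True, b: False}
  {b: False, o: False}
  {b: True, o: True}


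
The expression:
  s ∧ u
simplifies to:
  s ∧ u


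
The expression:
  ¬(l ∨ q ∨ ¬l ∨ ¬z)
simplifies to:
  False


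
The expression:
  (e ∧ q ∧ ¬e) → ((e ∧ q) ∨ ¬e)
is always true.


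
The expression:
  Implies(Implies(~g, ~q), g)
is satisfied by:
  {q: True, g: True}
  {q: True, g: False}
  {g: True, q: False}


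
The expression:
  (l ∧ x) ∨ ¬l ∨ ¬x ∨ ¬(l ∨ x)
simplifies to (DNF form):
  True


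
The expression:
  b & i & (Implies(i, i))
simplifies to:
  b & i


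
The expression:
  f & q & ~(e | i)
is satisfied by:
  {f: True, q: True, i: False, e: False}


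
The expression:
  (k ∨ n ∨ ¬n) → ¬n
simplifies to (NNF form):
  ¬n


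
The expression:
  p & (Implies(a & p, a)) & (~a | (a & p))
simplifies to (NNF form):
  p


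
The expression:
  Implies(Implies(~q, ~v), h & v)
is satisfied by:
  {h: True, v: True, q: False}
  {v: True, q: False, h: False}
  {q: True, h: True, v: True}


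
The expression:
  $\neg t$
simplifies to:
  $\neg t$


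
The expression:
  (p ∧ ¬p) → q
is always true.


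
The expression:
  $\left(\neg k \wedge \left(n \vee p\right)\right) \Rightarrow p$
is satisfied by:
  {k: True, p: True, n: False}
  {k: True, p: False, n: False}
  {p: True, k: False, n: False}
  {k: False, p: False, n: False}
  {n: True, k: True, p: True}
  {n: True, k: True, p: False}
  {n: True, p: True, k: False}


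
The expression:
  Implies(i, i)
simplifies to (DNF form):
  True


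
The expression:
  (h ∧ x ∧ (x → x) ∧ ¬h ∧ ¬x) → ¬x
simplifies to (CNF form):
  True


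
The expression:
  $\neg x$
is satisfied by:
  {x: False}


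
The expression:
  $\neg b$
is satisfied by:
  {b: False}


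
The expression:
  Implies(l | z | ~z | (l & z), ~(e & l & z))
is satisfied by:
  {l: False, e: False, z: False}
  {z: True, l: False, e: False}
  {e: True, l: False, z: False}
  {z: True, e: True, l: False}
  {l: True, z: False, e: False}
  {z: True, l: True, e: False}
  {e: True, l: True, z: False}


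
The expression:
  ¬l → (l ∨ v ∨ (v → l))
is always true.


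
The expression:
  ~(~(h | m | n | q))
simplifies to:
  h | m | n | q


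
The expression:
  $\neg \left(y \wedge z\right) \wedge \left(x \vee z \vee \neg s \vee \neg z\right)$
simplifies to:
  $\neg y \vee \neg z$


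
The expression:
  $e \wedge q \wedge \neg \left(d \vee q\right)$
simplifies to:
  $\text{False}$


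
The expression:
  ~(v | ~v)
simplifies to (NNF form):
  False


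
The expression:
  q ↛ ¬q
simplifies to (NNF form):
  q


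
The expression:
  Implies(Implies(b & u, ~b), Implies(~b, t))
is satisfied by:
  {b: True, t: True}
  {b: True, t: False}
  {t: True, b: False}


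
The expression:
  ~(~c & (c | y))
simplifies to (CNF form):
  c | ~y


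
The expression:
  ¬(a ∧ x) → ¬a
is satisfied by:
  {x: True, a: False}
  {a: False, x: False}
  {a: True, x: True}


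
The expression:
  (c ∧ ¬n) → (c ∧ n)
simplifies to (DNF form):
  n ∨ ¬c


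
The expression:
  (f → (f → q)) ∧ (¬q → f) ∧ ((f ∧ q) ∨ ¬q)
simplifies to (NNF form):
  f ∧ q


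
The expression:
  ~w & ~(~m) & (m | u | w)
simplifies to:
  m & ~w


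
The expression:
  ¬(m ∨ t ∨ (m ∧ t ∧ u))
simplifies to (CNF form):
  ¬m ∧ ¬t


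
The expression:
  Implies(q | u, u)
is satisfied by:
  {u: True, q: False}
  {q: False, u: False}
  {q: True, u: True}


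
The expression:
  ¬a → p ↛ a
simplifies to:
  a ∨ p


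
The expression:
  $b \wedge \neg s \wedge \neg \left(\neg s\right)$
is never true.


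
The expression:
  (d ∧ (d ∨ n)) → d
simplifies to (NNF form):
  True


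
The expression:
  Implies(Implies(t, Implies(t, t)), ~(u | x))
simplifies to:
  ~u & ~x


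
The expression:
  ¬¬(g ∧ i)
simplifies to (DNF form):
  g ∧ i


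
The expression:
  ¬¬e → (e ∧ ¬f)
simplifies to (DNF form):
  ¬e ∨ ¬f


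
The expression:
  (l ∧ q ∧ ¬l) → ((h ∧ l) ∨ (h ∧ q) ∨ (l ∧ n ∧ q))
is always true.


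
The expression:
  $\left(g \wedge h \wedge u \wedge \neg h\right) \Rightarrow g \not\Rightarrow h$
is always true.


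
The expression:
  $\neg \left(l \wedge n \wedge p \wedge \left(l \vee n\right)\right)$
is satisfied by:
  {l: False, p: False, n: False}
  {n: True, l: False, p: False}
  {p: True, l: False, n: False}
  {n: True, p: True, l: False}
  {l: True, n: False, p: False}
  {n: True, l: True, p: False}
  {p: True, l: True, n: False}


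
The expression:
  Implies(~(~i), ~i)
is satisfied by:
  {i: False}


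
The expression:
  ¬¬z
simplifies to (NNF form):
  z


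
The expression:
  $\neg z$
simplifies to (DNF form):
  $\neg z$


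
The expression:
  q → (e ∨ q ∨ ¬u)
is always true.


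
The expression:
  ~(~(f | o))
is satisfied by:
  {o: True, f: True}
  {o: True, f: False}
  {f: True, o: False}


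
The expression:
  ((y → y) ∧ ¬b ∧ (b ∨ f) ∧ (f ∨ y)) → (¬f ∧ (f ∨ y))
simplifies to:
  b ∨ ¬f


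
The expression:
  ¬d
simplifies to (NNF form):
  ¬d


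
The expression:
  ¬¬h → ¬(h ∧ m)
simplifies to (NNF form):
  ¬h ∨ ¬m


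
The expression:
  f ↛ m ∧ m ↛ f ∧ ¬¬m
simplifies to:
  False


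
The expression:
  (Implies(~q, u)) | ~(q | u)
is always true.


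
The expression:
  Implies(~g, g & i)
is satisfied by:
  {g: True}


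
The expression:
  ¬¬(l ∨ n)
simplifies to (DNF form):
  l ∨ n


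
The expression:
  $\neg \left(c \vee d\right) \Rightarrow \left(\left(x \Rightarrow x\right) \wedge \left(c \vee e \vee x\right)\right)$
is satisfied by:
  {x: True, d: True, e: True, c: True}
  {x: True, d: True, e: True, c: False}
  {x: True, d: True, c: True, e: False}
  {x: True, d: True, c: False, e: False}
  {x: True, e: True, c: True, d: False}
  {x: True, e: True, c: False, d: False}
  {x: True, e: False, c: True, d: False}
  {x: True, e: False, c: False, d: False}
  {d: True, e: True, c: True, x: False}
  {d: True, e: True, c: False, x: False}
  {d: True, c: True, e: False, x: False}
  {d: True, c: False, e: False, x: False}
  {e: True, c: True, d: False, x: False}
  {e: True, d: False, c: False, x: False}
  {c: True, d: False, e: False, x: False}


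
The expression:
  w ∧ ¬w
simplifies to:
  False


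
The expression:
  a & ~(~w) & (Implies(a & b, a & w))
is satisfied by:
  {a: True, w: True}


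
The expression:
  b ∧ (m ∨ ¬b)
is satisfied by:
  {m: True, b: True}


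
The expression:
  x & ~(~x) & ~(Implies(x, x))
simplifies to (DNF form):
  False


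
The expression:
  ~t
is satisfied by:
  {t: False}


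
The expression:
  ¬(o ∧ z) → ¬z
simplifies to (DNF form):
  o ∨ ¬z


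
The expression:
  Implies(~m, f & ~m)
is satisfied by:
  {m: True, f: True}
  {m: True, f: False}
  {f: True, m: False}


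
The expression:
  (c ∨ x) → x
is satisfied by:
  {x: True, c: False}
  {c: False, x: False}
  {c: True, x: True}


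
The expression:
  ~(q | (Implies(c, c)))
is never true.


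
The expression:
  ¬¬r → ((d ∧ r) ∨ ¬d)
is always true.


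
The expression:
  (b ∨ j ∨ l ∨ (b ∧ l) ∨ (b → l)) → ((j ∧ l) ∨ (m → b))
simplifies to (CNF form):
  (b ∨ j ∨ ¬m) ∧ (b ∨ l ∨ ¬m)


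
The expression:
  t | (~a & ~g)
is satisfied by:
  {t: True, g: False, a: False}
  {a: True, t: True, g: False}
  {t: True, g: True, a: False}
  {a: True, t: True, g: True}
  {a: False, g: False, t: False}


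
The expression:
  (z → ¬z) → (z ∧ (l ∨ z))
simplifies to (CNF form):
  z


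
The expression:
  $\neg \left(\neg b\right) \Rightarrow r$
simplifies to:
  $r \vee \neg b$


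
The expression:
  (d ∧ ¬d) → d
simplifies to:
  True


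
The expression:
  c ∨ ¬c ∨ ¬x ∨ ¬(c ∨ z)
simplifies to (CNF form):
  True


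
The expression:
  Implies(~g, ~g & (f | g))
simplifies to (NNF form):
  f | g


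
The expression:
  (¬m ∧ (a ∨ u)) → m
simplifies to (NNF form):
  m ∨ (¬a ∧ ¬u)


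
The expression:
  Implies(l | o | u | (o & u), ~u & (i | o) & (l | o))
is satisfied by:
  {i: True, o: True, l: False, u: False}
  {i: True, l: False, o: False, u: False}
  {o: True, i: False, l: False, u: False}
  {i: False, l: False, o: False, u: False}
  {i: True, l: True, o: True, u: False}
  {i: True, l: True, o: False, u: False}
  {l: True, o: True, i: False, u: False}
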